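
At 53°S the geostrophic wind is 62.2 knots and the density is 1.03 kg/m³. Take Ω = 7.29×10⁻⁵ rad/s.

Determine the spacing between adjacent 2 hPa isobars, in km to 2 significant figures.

52 km

Coriolis parameter at 53°S:
f = 2Ω sin φ = 2 × 7.29×10⁻⁵ × sin 53° = 1.16×10⁻⁴ s⁻¹
Wind speed in SI: 62.2 knots = 32.0 m/s
Geostrophic balance rearranged: |∂P/∂n| = f ρ V_g
|∂P/∂n| = 1.16×10⁻⁴ × 1.03 × 32.0 = 3.84×10⁻³ Pa/m
Isobar spacing: Δn = ΔP/|∂P/∂n| = 200 Pa / 3.84×10⁻³ Pa/m = 52114 m ≈ 52 km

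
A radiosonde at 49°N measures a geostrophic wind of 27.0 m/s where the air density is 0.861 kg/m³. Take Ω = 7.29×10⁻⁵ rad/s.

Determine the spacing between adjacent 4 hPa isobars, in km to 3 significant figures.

156 km

Coriolis parameter at 49°N:
f = 2Ω sin φ = 2 × 7.29×10⁻⁵ × sin 49° = 1.10×10⁻⁴ s⁻¹
Geostrophic balance rearranged: |∂P/∂n| = f ρ V_g
|∂P/∂n| = 1.10×10⁻⁴ × 0.861 × 27.0 = 2.56×10⁻³ Pa/m
Isobar spacing: Δn = ΔP/|∂P/∂n| = 400 Pa / 2.56×10⁻³ Pa/m = 156371 m ≈ 156 km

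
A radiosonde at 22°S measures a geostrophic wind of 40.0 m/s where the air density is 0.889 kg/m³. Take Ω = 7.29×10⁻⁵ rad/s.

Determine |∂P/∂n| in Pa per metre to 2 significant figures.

1.9×10⁻³ Pa/m

Coriolis parameter at 22°S:
f = 2Ω sin φ = 2 × 7.29×10⁻⁵ × sin 22° = 5.46×10⁻⁵ s⁻¹
Geostrophic balance rearranged: |∂P/∂n| = f ρ V_g
|∂P/∂n| = 5.46×10⁻⁵ × 0.889 × 40.0 = 1.94×10⁻³ Pa/m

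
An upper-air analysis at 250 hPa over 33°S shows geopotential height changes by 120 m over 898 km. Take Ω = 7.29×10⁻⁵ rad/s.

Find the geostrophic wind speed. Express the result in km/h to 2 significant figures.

59 km/h

Coriolis parameter at 33°S:
f = 2Ω sin φ = 2 × 7.29×10⁻⁵ × sin 33° = 7.94×10⁻⁵ s⁻¹
Height gradient: |∂Z/∂n| = 120 m / 898000 m = 1.34×10⁻⁴
On a pressure surface, geostrophic balance gives V_g = (g/f)|∂Z/∂n|:
V_g = 9.81 × 1.34×10⁻⁴ / 7.94×10⁻⁵ = 16.5 m/s
Converting: 16.5 m/s × 3.6 = 59 km/h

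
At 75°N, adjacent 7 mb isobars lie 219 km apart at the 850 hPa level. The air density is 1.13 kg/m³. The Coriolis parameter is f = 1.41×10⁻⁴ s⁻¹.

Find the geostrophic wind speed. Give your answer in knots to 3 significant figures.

Pressure gradient: |∂P/∂n| = 700 Pa / 219000 m = 3.20×10⁻³ Pa/m
Geostrophic balance (pressure-gradient force = Coriolis force):
V_g = (1/(fρ)) |∂P/∂n| = 3.20×10⁻³ / (1.41×10⁻⁴ × 1.13) = 20.1 m/s
Converting: 20.1 m/s × 1.944 = 39.0 knots

39.0 knots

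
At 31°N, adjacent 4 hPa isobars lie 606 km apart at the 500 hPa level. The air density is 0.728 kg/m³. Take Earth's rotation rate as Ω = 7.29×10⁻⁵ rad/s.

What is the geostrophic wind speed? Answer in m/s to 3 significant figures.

12.1 m/s

Coriolis parameter at 31°N:
f = 2Ω sin φ = 2 × 7.29×10⁻⁵ × sin 31° = 7.51×10⁻⁵ s⁻¹
Pressure gradient: |∂P/∂n| = 400 Pa / 606000 m = 6.60×10⁻⁴ Pa/m
Geostrophic balance (pressure-gradient force = Coriolis force):
V_g = (1/(fρ)) |∂P/∂n| = 6.60×10⁻⁴ / (7.51×10⁻⁵ × 0.728) = 12.1 m/s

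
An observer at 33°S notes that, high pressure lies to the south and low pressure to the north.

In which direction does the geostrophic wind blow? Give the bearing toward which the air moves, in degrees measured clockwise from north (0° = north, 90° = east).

270°

The pressure-gradient force points toward the north (bearing 000°).
Geostrophic balance: in the Southern Hemisphere the Coriolis force deflects motion to the left, so the geostrophic wind blows 90° to the left of the pressure-gradient force (low pressure on the right).
Rotating 000° by 90° counterclockwise gives 270° — the wind blows toward the west.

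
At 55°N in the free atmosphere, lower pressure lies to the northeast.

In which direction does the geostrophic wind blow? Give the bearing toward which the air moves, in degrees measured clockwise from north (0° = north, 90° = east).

The pressure-gradient force points toward the northeast (bearing 045°).
Geostrophic balance: in the Northern Hemisphere the Coriolis force deflects motion to the right, so the geostrophic wind blows 90° to the right of the pressure-gradient force (low pressure on the left).
Rotating 045° by 90° clockwise gives 135° — the wind blows toward the southeast.

135°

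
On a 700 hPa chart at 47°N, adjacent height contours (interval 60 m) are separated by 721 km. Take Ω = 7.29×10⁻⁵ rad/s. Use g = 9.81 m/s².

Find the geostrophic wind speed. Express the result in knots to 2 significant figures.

15 knots

Coriolis parameter at 47°N:
f = 2Ω sin φ = 2 × 7.29×10⁻⁵ × sin 47° = 1.07×10⁻⁴ s⁻¹
Height gradient: |∂Z/∂n| = 60 m / 721000 m = 8.32×10⁻⁵
On a pressure surface, geostrophic balance gives V_g = (g/f)|∂Z/∂n|:
V_g = 9.81 × 8.32×10⁻⁵ / 1.07×10⁻⁴ = 7.66 m/s
Converting: 7.66 m/s × 1.944 = 15 knots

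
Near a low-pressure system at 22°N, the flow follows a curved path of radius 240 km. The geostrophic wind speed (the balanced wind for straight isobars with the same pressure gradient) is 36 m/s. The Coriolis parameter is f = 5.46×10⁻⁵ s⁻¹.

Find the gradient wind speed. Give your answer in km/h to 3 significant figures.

Around a low, centrifugal force acts outward with Coriolis, so pressure-gradient force balances both:
(1/ρ)|∂P/∂n| = fV + V²/R  →  V² + fR·V − fR·V_g = 0
With fR = 5.46×10⁻⁵ × 240×10³ m = 13.1 m/s:
V = [−fR + √((fR)² + 4 fR V_g)]/2 = [−13.1 + √(13.1² + 4×13.1×36)]/2 = 16.1 m/s
Subgeostrophic (V < V_g = 36 m/s), as expected around a low.
Converting: 16.1 m/s × 3.6 = 58.1 km/h

58.1 km/h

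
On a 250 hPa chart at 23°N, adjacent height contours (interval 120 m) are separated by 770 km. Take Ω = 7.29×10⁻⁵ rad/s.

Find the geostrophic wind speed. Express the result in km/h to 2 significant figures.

Coriolis parameter at 23°N:
f = 2Ω sin φ = 2 × 7.29×10⁻⁵ × sin 23° = 5.70×10⁻⁵ s⁻¹
Height gradient: |∂Z/∂n| = 120 m / 770000 m = 1.56×10⁻⁴
On a pressure surface, geostrophic balance gives V_g = (g/f)|∂Z/∂n|:
V_g = 9.81 × 1.56×10⁻⁴ / 5.70×10⁻⁵ = 26.8 m/s
Converting: 26.8 m/s × 3.6 = 97 km/h

97 km/h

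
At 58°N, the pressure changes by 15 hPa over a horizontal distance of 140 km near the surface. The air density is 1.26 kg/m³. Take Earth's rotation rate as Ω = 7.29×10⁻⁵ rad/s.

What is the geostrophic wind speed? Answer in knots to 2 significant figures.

130 knots

Coriolis parameter at 58°N:
f = 2Ω sin φ = 2 × 7.29×10⁻⁵ × sin 58° = 1.24×10⁻⁴ s⁻¹
Pressure gradient: |∂P/∂n| = 1500 Pa / 140000 m = 1.07×10⁻² Pa/m
Geostrophic balance (pressure-gradient force = Coriolis force):
V_g = (1/(fρ)) |∂P/∂n| = 1.07×10⁻² / (1.24×10⁻⁴ × 1.26) = 68.8 m/s
Converting: 68.8 m/s × 1.944 = 130 knots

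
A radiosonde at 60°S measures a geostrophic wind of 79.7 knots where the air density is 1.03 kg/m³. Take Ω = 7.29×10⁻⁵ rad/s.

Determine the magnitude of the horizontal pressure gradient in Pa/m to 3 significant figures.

Coriolis parameter at 60°S:
f = 2Ω sin φ = 2 × 7.29×10⁻⁵ × sin 60° = 1.26×10⁻⁴ s⁻¹
Wind speed in SI: 79.7 knots = 41.0 m/s
Geostrophic balance rearranged: |∂P/∂n| = f ρ V_g
|∂P/∂n| = 1.26×10⁻⁴ × 1.03 × 41.0 = 5.33×10⁻³ Pa/m

5.33×10⁻³ Pa/m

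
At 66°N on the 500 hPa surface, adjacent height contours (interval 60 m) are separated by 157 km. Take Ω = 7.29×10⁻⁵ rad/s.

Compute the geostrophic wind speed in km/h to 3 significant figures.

101 km/h

Coriolis parameter at 66°N:
f = 2Ω sin φ = 2 × 7.29×10⁻⁵ × sin 66° = 1.33×10⁻⁴ s⁻¹
Height gradient: |∂Z/∂n| = 60 m / 157000 m = 3.82×10⁻⁴
On a pressure surface, geostrophic balance gives V_g = (g/f)|∂Z/∂n|:
V_g = 9.81 × 3.82×10⁻⁴ / 1.33×10⁻⁴ = 28.1 m/s
Converting: 28.1 m/s × 3.6 = 101 km/h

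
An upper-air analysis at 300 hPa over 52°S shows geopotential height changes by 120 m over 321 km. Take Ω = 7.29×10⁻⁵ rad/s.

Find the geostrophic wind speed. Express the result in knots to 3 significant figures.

62.0 knots

Coriolis parameter at 52°S:
f = 2Ω sin φ = 2 × 7.29×10⁻⁵ × sin 52° = 1.15×10⁻⁴ s⁻¹
Height gradient: |∂Z/∂n| = 120 m / 321000 m = 3.74×10⁻⁴
On a pressure surface, geostrophic balance gives V_g = (g/f)|∂Z/∂n|:
V_g = 9.81 × 3.74×10⁻⁴ / 1.15×10⁻⁴ = 31.9 m/s
Converting: 31.9 m/s × 1.944 = 62.0 knots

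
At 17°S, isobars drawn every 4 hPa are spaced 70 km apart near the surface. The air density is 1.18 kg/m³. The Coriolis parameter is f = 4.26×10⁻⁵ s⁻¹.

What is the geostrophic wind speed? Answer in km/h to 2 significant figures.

410 km/h

Pressure gradient: |∂P/∂n| = 400 Pa / 70000 m = 5.71×10⁻³ Pa/m
Geostrophic balance (pressure-gradient force = Coriolis force):
V_g = (1/(fρ)) |∂P/∂n| = 5.71×10⁻³ / (4.26×10⁻⁵ × 1.18) = 114 m/s
Converting: 114 m/s × 3.6 = 410 km/h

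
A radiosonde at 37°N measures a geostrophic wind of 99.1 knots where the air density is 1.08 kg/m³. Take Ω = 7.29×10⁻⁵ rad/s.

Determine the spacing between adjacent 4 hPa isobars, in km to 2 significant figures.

Coriolis parameter at 37°N:
f = 2Ω sin φ = 2 × 7.29×10⁻⁵ × sin 37° = 8.77×10⁻⁵ s⁻¹
Wind speed in SI: 99.1 knots = 51.0 m/s
Geostrophic balance rearranged: |∂P/∂n| = f ρ V_g
|∂P/∂n| = 8.77×10⁻⁵ × 1.08 × 51.0 = 4.83×10⁻³ Pa/m
Isobar spacing: Δn = ΔP/|∂P/∂n| = 400 Pa / 4.83×10⁻³ Pa/m = 82795 m ≈ 83 km

83 km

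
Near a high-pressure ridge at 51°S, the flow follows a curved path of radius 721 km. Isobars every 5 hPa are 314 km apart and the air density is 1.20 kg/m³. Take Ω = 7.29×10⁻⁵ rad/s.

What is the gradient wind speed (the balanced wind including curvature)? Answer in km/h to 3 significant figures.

Coriolis parameter at 51°S:
f = 2Ω sin φ = 2 × 7.29×10⁻⁵ × sin 51° = 1.13×10⁻⁴ s⁻¹
Pressure gradient: |∂P/∂n| = 500 Pa / 314000 m = 1.59×10⁻³ Pa/m
Geostrophic speed: V_g = |∂P/∂n|/(fρ) = 1.59×10⁻³/(1.13×10⁻⁴ × 1.20) = 11.7 m/s
Around a high, pressure-gradient force acts outward with centrifugal, so Coriolis balances both:
fV = (1/ρ)|∂P/∂n| + V²/R  →  V² − fR·V + fR·V_g = 0
With fR = 1.13×10⁻⁴ × 721×10³ m = 81.7 m/s:
V = [fR − √((fR)² − 4 fR V_g)]/2 = [81.7 − √(81.7² − 4×81.7×11.7)]/2 = 14.2 m/s
Supergeostrophic (V > V_g = 11.7 m/s), as expected around a high.
Converting: 14.2 m/s × 3.6 = 51.0 km/h

51.0 km/h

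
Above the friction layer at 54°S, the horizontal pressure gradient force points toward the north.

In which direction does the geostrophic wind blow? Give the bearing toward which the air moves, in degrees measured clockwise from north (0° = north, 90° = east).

The pressure-gradient force points toward the north (bearing 000°).
Geostrophic balance: in the Southern Hemisphere the Coriolis force deflects motion to the left, so the geostrophic wind blows 90° to the left of the pressure-gradient force (low pressure on the right).
Rotating 000° by 90° counterclockwise gives 270° — the wind blows toward the west.

270°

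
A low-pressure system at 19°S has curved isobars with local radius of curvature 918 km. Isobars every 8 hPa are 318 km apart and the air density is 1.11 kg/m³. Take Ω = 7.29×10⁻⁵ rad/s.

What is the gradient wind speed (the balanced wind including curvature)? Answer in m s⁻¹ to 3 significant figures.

Coriolis parameter at 19°S:
f = 2Ω sin φ = 2 × 7.29×10⁻⁵ × sin 19° = 4.75×10⁻⁵ s⁻¹
Pressure gradient: |∂P/∂n| = 800 Pa / 318000 m = 2.52×10⁻³ Pa/m
Geostrophic speed: V_g = |∂P/∂n|/(fρ) = 2.52×10⁻³/(4.75×10⁻⁵ × 1.11) = 47.7 m/s
Around a low, centrifugal force acts outward with Coriolis, so pressure-gradient force balances both:
(1/ρ)|∂P/∂n| = fV + V²/R  →  V² + fR·V − fR·V_g = 0
With fR = 4.75×10⁻⁵ × 918×10³ m = 43.6 m/s:
V = [−fR + √((fR)² + 4 fR V_g)]/2 = [−43.6 + √(43.6² + 4×43.6×47.7)]/2 = 28.8 m/s
Subgeostrophic (V < V_g = 47.7 m/s), as expected around a low.

28.8 m s⁻¹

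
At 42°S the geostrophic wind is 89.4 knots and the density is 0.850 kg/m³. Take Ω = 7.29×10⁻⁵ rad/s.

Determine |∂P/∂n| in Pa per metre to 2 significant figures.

Coriolis parameter at 42°S:
f = 2Ω sin φ = 2 × 7.29×10⁻⁵ × sin 42° = 9.76×10⁻⁵ s⁻¹
Wind speed in SI: 89.4 knots = 46.0 m/s
Geostrophic balance rearranged: |∂P/∂n| = f ρ V_g
|∂P/∂n| = 9.76×10⁻⁵ × 0.850 × 46.0 = 3.81×10⁻³ Pa/m

3.8×10⁻³ Pa/m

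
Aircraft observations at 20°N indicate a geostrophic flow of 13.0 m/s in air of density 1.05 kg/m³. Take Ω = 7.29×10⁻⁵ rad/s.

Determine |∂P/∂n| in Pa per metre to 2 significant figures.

Coriolis parameter at 20°N:
f = 2Ω sin φ = 2 × 7.29×10⁻⁵ × sin 20° = 4.99×10⁻⁵ s⁻¹
Geostrophic balance rearranged: |∂P/∂n| = f ρ V_g
|∂P/∂n| = 4.99×10⁻⁵ × 1.05 × 13.0 = 6.81×10⁻⁴ Pa/m

6.8×10⁻⁴ Pa/m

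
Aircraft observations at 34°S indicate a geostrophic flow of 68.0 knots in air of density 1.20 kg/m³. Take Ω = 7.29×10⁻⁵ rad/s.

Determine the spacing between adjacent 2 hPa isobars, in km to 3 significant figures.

Coriolis parameter at 34°S:
f = 2Ω sin φ = 2 × 7.29×10⁻⁵ × sin 34° = 8.15×10⁻⁵ s⁻¹
Wind speed in SI: 68.0 knots = 35.0 m/s
Geostrophic balance rearranged: |∂P/∂n| = f ρ V_g
|∂P/∂n| = 8.15×10⁻⁵ × 1.20 × 35.0 = 3.42×10⁻³ Pa/m
Isobar spacing: Δn = ΔP/|∂P/∂n| = 200 Pa / 3.42×10⁻³ Pa/m = 58436 m ≈ 58.4 km

58.4 km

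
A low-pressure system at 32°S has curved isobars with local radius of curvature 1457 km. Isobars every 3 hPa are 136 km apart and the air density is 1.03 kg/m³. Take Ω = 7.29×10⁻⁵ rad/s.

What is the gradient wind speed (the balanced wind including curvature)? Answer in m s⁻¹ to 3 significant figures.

23.0 m s⁻¹

Coriolis parameter at 32°S:
f = 2Ω sin φ = 2 × 7.29×10⁻⁵ × sin 32° = 7.73×10⁻⁵ s⁻¹
Pressure gradient: |∂P/∂n| = 300 Pa / 136000 m = 2.21×10⁻³ Pa/m
Geostrophic speed: V_g = |∂P/∂n|/(fρ) = 2.21×10⁻³/(7.73×10⁻⁵ × 1.03) = 27.7 m/s
Around a low, centrifugal force acts outward with Coriolis, so pressure-gradient force balances both:
(1/ρ)|∂P/∂n| = fV + V²/R  →  V² + fR·V − fR·V_g = 0
With fR = 7.73×10⁻⁵ × 1457×10³ m = 113 m/s:
V = [−fR + √((fR)² + 4 fR V_g)]/2 = [−113 + √(113² + 4×113×27.7)]/2 = 23 m/s
Subgeostrophic (V < V_g = 27.7 m/s), as expected around a low.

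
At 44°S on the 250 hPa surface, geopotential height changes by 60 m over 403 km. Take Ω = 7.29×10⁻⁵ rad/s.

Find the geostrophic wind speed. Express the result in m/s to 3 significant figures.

Coriolis parameter at 44°S:
f = 2Ω sin φ = 2 × 7.29×10⁻⁵ × sin 44° = 1.01×10⁻⁴ s⁻¹
Height gradient: |∂Z/∂n| = 60 m / 403000 m = 1.49×10⁻⁴
On a pressure surface, geostrophic balance gives V_g = (g/f)|∂Z/∂n|:
V_g = 9.81 × 1.49×10⁻⁴ / 1.01×10⁻⁴ = 14.4 m/s

14.4 m/s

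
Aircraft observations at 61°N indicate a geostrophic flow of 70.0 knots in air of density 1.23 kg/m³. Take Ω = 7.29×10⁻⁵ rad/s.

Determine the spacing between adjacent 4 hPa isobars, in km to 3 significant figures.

Coriolis parameter at 61°N:
f = 2Ω sin φ = 2 × 7.29×10⁻⁵ × sin 61° = 1.28×10⁻⁴ s⁻¹
Wind speed in SI: 70.0 knots = 36.0 m/s
Geostrophic balance rearranged: |∂P/∂n| = f ρ V_g
|∂P/∂n| = 1.28×10⁻⁴ × 1.23 × 36.0 = 5.65×10⁻³ Pa/m
Isobar spacing: Δn = ΔP/|∂P/∂n| = 400 Pa / 5.65×10⁻³ Pa/m = 70818 m ≈ 70.8 km

70.8 km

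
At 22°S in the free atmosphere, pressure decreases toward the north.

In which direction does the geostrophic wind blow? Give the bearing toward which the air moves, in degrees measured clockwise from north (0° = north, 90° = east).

270°

The pressure-gradient force points toward the north (bearing 000°).
Geostrophic balance: in the Southern Hemisphere the Coriolis force deflects motion to the left, so the geostrophic wind blows 90° to the left of the pressure-gradient force (low pressure on the right).
Rotating 000° by 90° counterclockwise gives 270° — the wind blows toward the west.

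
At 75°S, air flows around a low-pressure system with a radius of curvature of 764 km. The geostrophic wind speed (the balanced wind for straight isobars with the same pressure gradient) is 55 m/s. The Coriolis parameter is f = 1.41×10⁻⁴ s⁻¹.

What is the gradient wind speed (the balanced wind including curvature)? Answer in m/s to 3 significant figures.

Around a low, centrifugal force acts outward with Coriolis, so pressure-gradient force balances both:
(1/ρ)|∂P/∂n| = fV + V²/R  →  V² + fR·V − fR·V_g = 0
With fR = 1.41×10⁻⁴ × 764×10³ m = 108 m/s:
V = [−fR + √((fR)² + 4 fR V_g)]/2 = [−108 + √(108² + 4×108×55)]/2 = 40.1 m/s
Subgeostrophic (V < V_g = 55 m/s), as expected around a low.

40.1 m/s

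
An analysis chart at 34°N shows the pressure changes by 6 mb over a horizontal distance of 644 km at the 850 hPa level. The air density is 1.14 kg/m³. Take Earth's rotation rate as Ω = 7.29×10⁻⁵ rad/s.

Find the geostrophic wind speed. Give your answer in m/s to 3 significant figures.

Coriolis parameter at 34°N:
f = 2Ω sin φ = 2 × 7.29×10⁻⁵ × sin 34° = 8.15×10⁻⁵ s⁻¹
Pressure gradient: |∂P/∂n| = 600 Pa / 644000 m = 9.32×10⁻⁴ Pa/m
Geostrophic balance (pressure-gradient force = Coriolis force):
V_g = (1/(fρ)) |∂P/∂n| = 9.32×10⁻⁴ / (8.15×10⁻⁵ × 1.14) = 10.0 m/s

10.0 m/s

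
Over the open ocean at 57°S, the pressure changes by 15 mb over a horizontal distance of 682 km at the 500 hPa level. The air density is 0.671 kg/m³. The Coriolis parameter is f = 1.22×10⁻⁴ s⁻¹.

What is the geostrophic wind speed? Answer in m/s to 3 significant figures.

Pressure gradient: |∂P/∂n| = 1500 Pa / 682000 m = 2.20×10⁻³ Pa/m
Geostrophic balance (pressure-gradient force = Coriolis force):
V_g = (1/(fρ)) |∂P/∂n| = 2.20×10⁻³ / (1.22×10⁻⁴ × 0.671) = 26.9 m/s

26.9 m/s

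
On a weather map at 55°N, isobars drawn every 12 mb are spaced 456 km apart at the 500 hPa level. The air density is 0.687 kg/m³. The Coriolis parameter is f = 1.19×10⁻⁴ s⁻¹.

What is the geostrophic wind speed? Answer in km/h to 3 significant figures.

Pressure gradient: |∂P/∂n| = 1200 Pa / 456000 m = 2.63×10⁻³ Pa/m
Geostrophic balance (pressure-gradient force = Coriolis force):
V_g = (1/(fρ)) |∂P/∂n| = 2.63×10⁻³ / (1.19×10⁻⁴ × 0.687) = 32.2 m/s
Converting: 32.2 m/s × 3.6 = 116 km/h

116 km/h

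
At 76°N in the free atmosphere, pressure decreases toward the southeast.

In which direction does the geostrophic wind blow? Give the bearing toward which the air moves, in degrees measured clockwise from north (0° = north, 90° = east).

225°

The pressure-gradient force points toward the southeast (bearing 135°).
Geostrophic balance: in the Northern Hemisphere the Coriolis force deflects motion to the right, so the geostrophic wind blows 90° to the right of the pressure-gradient force (low pressure on the left).
Rotating 135° by 90° clockwise gives 225° — the wind blows toward the southwest.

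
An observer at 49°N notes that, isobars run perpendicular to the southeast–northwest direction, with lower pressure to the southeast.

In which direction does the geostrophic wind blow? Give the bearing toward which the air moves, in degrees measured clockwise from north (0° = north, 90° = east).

225°

The pressure-gradient force points toward the southeast (bearing 135°).
Geostrophic balance: in the Northern Hemisphere the Coriolis force deflects motion to the right, so the geostrophic wind blows 90° to the right of the pressure-gradient force (low pressure on the left).
Rotating 135° by 90° clockwise gives 225° — the wind blows toward the southwest.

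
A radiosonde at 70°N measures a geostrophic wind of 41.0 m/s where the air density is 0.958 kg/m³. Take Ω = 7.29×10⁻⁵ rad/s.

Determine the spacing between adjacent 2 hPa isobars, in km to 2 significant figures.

Coriolis parameter at 70°N:
f = 2Ω sin φ = 2 × 7.29×10⁻⁵ × sin 70° = 1.37×10⁻⁴ s⁻¹
Geostrophic balance rearranged: |∂P/∂n| = f ρ V_g
|∂P/∂n| = 1.37×10⁻⁴ × 0.958 × 41.0 = 5.38×10⁻³ Pa/m
Isobar spacing: Δn = ΔP/|∂P/∂n| = 200 Pa / 5.38×10⁻³ Pa/m = 37165 m ≈ 37 km

37 km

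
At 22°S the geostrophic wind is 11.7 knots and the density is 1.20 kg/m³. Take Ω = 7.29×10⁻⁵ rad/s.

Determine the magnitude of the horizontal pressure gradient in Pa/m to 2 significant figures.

3.9×10⁻⁴ Pa/m

Coriolis parameter at 22°S:
f = 2Ω sin φ = 2 × 7.29×10⁻⁵ × sin 22° = 5.46×10⁻⁵ s⁻¹
Wind speed in SI: 11.7 knots = 6.02 m/s
Geostrophic balance rearranged: |∂P/∂n| = f ρ V_g
|∂P/∂n| = 5.46×10⁻⁵ × 1.20 × 6.02 = 3.94×10⁻⁴ Pa/m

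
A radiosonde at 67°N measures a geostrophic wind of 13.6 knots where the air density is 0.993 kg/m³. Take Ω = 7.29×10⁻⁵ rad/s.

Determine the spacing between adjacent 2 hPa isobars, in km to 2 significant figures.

210 km

Coriolis parameter at 67°N:
f = 2Ω sin φ = 2 × 7.29×10⁻⁵ × sin 67° = 1.34×10⁻⁴ s⁻¹
Wind speed in SI: 13.6 knots = 7.00 m/s
Geostrophic balance rearranged: |∂P/∂n| = f ρ V_g
|∂P/∂n| = 1.34×10⁻⁴ × 0.993 × 7.00 = 9.32×10⁻⁴ Pa/m
Isobar spacing: Δn = ΔP/|∂P/∂n| = 200 Pa / 9.32×10⁻⁴ Pa/m = 214496 m ≈ 210 km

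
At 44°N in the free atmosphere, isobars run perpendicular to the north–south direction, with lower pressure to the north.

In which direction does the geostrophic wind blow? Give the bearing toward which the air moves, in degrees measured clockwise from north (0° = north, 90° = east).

The pressure-gradient force points toward the north (bearing 000°).
Geostrophic balance: in the Northern Hemisphere the Coriolis force deflects motion to the right, so the geostrophic wind blows 90° to the right of the pressure-gradient force (low pressure on the left).
Rotating 000° by 90° clockwise gives 090° — the wind blows toward the east.

090°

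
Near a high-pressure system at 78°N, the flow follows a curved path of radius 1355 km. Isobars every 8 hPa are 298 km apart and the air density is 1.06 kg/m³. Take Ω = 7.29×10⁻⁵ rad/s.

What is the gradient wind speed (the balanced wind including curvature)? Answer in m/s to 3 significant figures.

19.8 m/s

Coriolis parameter at 78°N:
f = 2Ω sin φ = 2 × 7.29×10⁻⁵ × sin 78° = 1.43×10⁻⁴ s⁻¹
Pressure gradient: |∂P/∂n| = 800 Pa / 298000 m = 2.68×10⁻³ Pa/m
Geostrophic speed: V_g = |∂P/∂n|/(fρ) = 2.68×10⁻³/(1.43×10⁻⁴ × 1.06) = 17.8 m/s
Around a high, pressure-gradient force acts outward with centrifugal, so Coriolis balances both:
fV = (1/ρ)|∂P/∂n| + V²/R  →  V² − fR·V + fR·V_g = 0
With fR = 1.43×10⁻⁴ × 1355×10³ m = 193 m/s:
V = [fR − √((fR)² − 4 fR V_g)]/2 = [193 − √(193² − 4×193×17.8)]/2 = 19.8 m/s
Supergeostrophic (V > V_g = 17.8 m/s), as expected around a high.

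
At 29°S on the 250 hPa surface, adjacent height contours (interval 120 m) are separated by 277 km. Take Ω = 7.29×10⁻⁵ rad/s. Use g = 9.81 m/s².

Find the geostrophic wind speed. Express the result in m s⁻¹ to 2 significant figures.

Coriolis parameter at 29°S:
f = 2Ω sin φ = 2 × 7.29×10⁻⁵ × sin 29° = 7.07×10⁻⁵ s⁻¹
Height gradient: |∂Z/∂n| = 120 m / 277000 m = 4.33×10⁻⁴
On a pressure surface, geostrophic balance gives V_g = (g/f)|∂Z/∂n|:
V_g = 9.81 × 4.33×10⁻⁴ / 7.07×10⁻⁵ = 60.1 m/s

60 m s⁻¹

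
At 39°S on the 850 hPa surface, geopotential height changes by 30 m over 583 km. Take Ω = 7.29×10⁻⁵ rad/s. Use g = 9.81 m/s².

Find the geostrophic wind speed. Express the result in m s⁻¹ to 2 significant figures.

5.5 m s⁻¹

Coriolis parameter at 39°S:
f = 2Ω sin φ = 2 × 7.29×10⁻⁵ × sin 39° = 9.18×10⁻⁵ s⁻¹
Height gradient: |∂Z/∂n| = 30 m / 583000 m = 5.15×10⁻⁵
On a pressure surface, geostrophic balance gives V_g = (g/f)|∂Z/∂n|:
V_g = 9.81 × 5.15×10⁻⁵ / 9.18×10⁻⁵ = 5.50 m/s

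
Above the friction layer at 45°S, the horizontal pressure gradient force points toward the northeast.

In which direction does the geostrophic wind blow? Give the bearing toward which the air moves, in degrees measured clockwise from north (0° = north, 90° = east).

The pressure-gradient force points toward the northeast (bearing 045°).
Geostrophic balance: in the Southern Hemisphere the Coriolis force deflects motion to the left, so the geostrophic wind blows 90° to the left of the pressure-gradient force (low pressure on the right).
Rotating 045° by 90° counterclockwise gives 315° — the wind blows toward the northwest.

315°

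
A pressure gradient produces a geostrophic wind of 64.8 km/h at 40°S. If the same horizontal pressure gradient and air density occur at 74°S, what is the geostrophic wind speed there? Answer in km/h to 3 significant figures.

43.3 km/h

With the same pressure gradient and density, V_g ∝ 1/f ∝ 1/sin φ.
V₂ = V₁ · sin φ₁ / sin φ₂ = 64.8 × sin 40° / sin 74°
V₂ = 64.8 × 0.6428/0.9613 = 43.3 km/h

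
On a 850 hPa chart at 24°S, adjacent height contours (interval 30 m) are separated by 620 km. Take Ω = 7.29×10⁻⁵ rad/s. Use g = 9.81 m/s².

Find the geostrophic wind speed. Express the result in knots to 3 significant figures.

15.6 knots

Coriolis parameter at 24°S:
f = 2Ω sin φ = 2 × 7.29×10⁻⁵ × sin 24° = 5.93×10⁻⁵ s⁻¹
Height gradient: |∂Z/∂n| = 30 m / 620000 m = 4.84×10⁻⁵
On a pressure surface, geostrophic balance gives V_g = (g/f)|∂Z/∂n|:
V_g = 9.81 × 4.84×10⁻⁵ / 5.93×10⁻⁵ = 8.00 m/s
Converting: 8.00 m/s × 1.944 = 15.6 knots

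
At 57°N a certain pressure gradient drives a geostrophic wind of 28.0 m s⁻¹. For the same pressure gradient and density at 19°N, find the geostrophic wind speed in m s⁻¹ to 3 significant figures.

72.1 m s⁻¹

With the same pressure gradient and density, V_g ∝ 1/f ∝ 1/sin φ.
V₂ = V₁ · sin φ₁ / sin φ₂ = 28.0 × sin 57° / sin 19°
V₂ = 28.0 × 0.8387/0.3256 = 72.1 m s⁻¹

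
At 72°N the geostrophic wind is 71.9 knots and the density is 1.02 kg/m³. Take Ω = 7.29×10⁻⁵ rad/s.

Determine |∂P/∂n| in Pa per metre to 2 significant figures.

5.2×10⁻³ Pa/m

Coriolis parameter at 72°N:
f = 2Ω sin φ = 2 × 7.29×10⁻⁵ × sin 72° = 1.39×10⁻⁴ s⁻¹
Wind speed in SI: 71.9 knots = 37.0 m/s
Geostrophic balance rearranged: |∂P/∂n| = f ρ V_g
|∂P/∂n| = 1.39×10⁻⁴ × 1.02 × 37.0 = 5.23×10⁻³ Pa/m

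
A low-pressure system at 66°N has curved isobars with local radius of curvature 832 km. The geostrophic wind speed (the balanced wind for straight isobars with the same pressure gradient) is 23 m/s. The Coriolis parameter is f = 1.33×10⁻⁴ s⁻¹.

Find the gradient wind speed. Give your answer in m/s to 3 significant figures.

19.5 m/s

Around a low, centrifugal force acts outward with Coriolis, so pressure-gradient force balances both:
(1/ρ)|∂P/∂n| = fV + V²/R  →  V² + fR·V − fR·V_g = 0
With fR = 1.33×10⁻⁴ × 832×10³ m = 111 m/s:
V = [−fR + √((fR)² + 4 fR V_g)]/2 = [−111 + √(111² + 4×111×23)]/2 = 19.5 m/s
Subgeostrophic (V < V_g = 23 m/s), as expected around a low.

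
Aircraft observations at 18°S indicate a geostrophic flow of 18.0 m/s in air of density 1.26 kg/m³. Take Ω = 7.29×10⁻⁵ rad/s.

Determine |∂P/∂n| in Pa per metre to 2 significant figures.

Coriolis parameter at 18°S:
f = 2Ω sin φ = 2 × 7.29×10⁻⁵ × sin 18° = 4.51×10⁻⁵ s⁻¹
Geostrophic balance rearranged: |∂P/∂n| = f ρ V_g
|∂P/∂n| = 4.51×10⁻⁵ × 1.26 × 18.0 = 1.02×10⁻³ Pa/m

1.0×10⁻³ Pa/m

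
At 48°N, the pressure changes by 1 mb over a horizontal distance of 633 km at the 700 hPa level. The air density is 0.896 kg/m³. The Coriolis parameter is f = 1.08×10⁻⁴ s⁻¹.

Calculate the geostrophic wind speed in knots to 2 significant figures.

Pressure gradient: |∂P/∂n| = 100 Pa / 633000 m = 1.58×10⁻⁴ Pa/m
Geostrophic balance (pressure-gradient force = Coriolis force):
V_g = (1/(fρ)) |∂P/∂n| = 1.58×10⁻⁴ / (1.08×10⁻⁴ × 0.896) = 1.63 m/s
Converting: 1.63 m/s × 1.944 = 3.2 knots

3.2 knots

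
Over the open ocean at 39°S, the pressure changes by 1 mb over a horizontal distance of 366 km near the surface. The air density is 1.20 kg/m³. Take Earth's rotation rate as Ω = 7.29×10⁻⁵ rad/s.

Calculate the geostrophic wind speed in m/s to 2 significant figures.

Coriolis parameter at 39°S:
f = 2Ω sin φ = 2 × 7.29×10⁻⁵ × sin 39° = 9.18×10⁻⁵ s⁻¹
Pressure gradient: |∂P/∂n| = 100 Pa / 366000 m = 2.73×10⁻⁴ Pa/m
Geostrophic balance (pressure-gradient force = Coriolis force):
V_g = (1/(fρ)) |∂P/∂n| = 2.73×10⁻⁴ / (9.18×10⁻⁵ × 1.20) = 2.48 m/s

2.5 m/s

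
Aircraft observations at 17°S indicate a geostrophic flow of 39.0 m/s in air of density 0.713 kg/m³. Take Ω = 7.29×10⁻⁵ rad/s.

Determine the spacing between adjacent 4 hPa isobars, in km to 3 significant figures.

337 km

Coriolis parameter at 17°S:
f = 2Ω sin φ = 2 × 7.29×10⁻⁵ × sin 17° = 4.26×10⁻⁵ s⁻¹
Geostrophic balance rearranged: |∂P/∂n| = f ρ V_g
|∂P/∂n| = 4.26×10⁻⁵ × 0.713 × 39.0 = 1.19×10⁻³ Pa/m
Isobar spacing: Δn = ΔP/|∂P/∂n| = 400 Pa / 1.19×10⁻³ Pa/m = 337453 m ≈ 337 km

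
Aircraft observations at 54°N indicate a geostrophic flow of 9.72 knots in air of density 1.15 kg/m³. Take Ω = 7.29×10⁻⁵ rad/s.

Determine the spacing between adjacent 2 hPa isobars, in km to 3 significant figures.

Coriolis parameter at 54°N:
f = 2Ω sin φ = 2 × 7.29×10⁻⁵ × sin 54° = 1.18×10⁻⁴ s⁻¹
Wind speed in SI: 9.72 knots = 5.00 m/s
Geostrophic balance rearranged: |∂P/∂n| = f ρ V_g
|∂P/∂n| = 1.18×10⁻⁴ × 1.15 × 5.00 = 6.78×10⁻⁴ Pa/m
Isobar spacing: Δn = ΔP/|∂P/∂n| = 200 Pa / 6.78×10⁻⁴ Pa/m = 294858 m ≈ 295 km

295 km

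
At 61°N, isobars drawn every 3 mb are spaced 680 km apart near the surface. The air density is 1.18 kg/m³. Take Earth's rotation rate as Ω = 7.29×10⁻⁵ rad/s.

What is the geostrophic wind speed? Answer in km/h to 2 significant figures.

Coriolis parameter at 61°N:
f = 2Ω sin φ = 2 × 7.29×10⁻⁵ × sin 61° = 1.28×10⁻⁴ s⁻¹
Pressure gradient: |∂P/∂n| = 300 Pa / 680000 m = 4.41×10⁻⁴ Pa/m
Geostrophic balance (pressure-gradient force = Coriolis force):
V_g = (1/(fρ)) |∂P/∂n| = 4.41×10⁻⁴ / (1.28×10⁻⁴ × 1.18) = 2.93 m/s
Converting: 2.93 m/s × 3.6 = 11 km/h

11 km/h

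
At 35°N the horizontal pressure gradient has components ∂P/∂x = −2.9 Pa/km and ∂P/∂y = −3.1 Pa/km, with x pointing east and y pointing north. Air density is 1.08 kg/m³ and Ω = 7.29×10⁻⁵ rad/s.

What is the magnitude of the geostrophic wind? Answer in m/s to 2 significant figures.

47 m/s

Coriolis parameter at 35°N:
f = 2Ω sin φ = 2 × 7.29×10⁻⁵ × sin 35° = 8.36×10⁻⁵ s⁻¹
Component geostrophic relations (x east, y north):
u_g = −(1/(fρ)) ∂P/∂y,  v_g = (1/(fρ)) ∂P/∂x
u_g = −(−3.1×10⁻³)/(8.36×10⁻⁵ × 1.08) = 34.3 m/s;  v_g = (−2.9×10⁻³)/(8.36×10⁻⁵ × 1.08) = −32.1 m/s
|V_g| = √(u_g² + v_g²) = 47.0 m/s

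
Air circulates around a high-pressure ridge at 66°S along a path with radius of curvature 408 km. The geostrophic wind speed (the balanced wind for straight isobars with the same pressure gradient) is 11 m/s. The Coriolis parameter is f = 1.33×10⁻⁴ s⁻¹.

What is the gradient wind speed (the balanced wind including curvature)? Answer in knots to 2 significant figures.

30 knots

Around a high, pressure-gradient force acts outward with centrifugal, so Coriolis balances both:
fV = (1/ρ)|∂P/∂n| + V²/R  →  V² − fR·V + fR·V_g = 0
With fR = 1.33×10⁻⁴ × 408×10³ m = 54.3 m/s:
V = [fR − √((fR)² − 4 fR V_g)]/2 = [54.3 − √(54.3² − 4×54.3×11)]/2 = 15.3 m/s
Supergeostrophic (V > V_g = 11 m/s), as expected around a high.
Converting: 15.3 m/s × 1.944 = 30 knots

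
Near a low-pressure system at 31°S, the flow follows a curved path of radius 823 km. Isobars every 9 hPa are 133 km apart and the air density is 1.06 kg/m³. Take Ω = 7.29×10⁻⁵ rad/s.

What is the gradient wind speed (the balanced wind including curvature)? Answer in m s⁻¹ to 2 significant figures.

48 m s⁻¹

Coriolis parameter at 31°S:
f = 2Ω sin φ = 2 × 7.29×10⁻⁵ × sin 31° = 7.51×10⁻⁵ s⁻¹
Pressure gradient: |∂P/∂n| = 900 Pa / 133000 m = 6.77×10⁻³ Pa/m
Geostrophic speed: V_g = |∂P/∂n|/(fρ) = 6.77×10⁻³/(7.51×10⁻⁵ × 1.06) = 85.0 m/s
Around a low, centrifugal force acts outward with Coriolis, so pressure-gradient force balances both:
(1/ρ)|∂P/∂n| = fV + V²/R  →  V² + fR·V − fR·V_g = 0
With fR = 7.51×10⁻⁵ × 823×10³ m = 61.8 m/s:
V = [−fR + √((fR)² + 4 fR V_g)]/2 = [−61.8 + √(61.8² + 4×61.8×85)]/2 = 47.9 m/s
Subgeostrophic (V < V_g = 85 m/s), as expected around a low.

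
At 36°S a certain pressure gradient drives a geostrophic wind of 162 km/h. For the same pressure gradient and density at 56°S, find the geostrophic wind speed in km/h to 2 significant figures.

With the same pressure gradient and density, V_g ∝ 1/f ∝ 1/sin φ.
V₂ = V₁ · sin φ₁ / sin φ₂ = 162 × sin 36° / sin 56°
V₂ = 162 × 0.5878/0.8290 = 110 km/h

110 km/h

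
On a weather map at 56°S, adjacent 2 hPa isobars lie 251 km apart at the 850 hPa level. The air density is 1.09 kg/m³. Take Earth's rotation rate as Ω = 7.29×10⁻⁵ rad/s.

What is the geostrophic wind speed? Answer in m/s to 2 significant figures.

Coriolis parameter at 56°S:
f = 2Ω sin φ = 2 × 7.29×10⁻⁵ × sin 56° = 1.21×10⁻⁴ s⁻¹
Pressure gradient: |∂P/∂n| = 200 Pa / 251000 m = 7.97×10⁻⁴ Pa/m
Geostrophic balance (pressure-gradient force = Coriolis force):
V_g = (1/(fρ)) |∂P/∂n| = 7.97×10⁻⁴ / (1.21×10⁻⁴ × 1.09) = 6.05 m/s

6.0 m/s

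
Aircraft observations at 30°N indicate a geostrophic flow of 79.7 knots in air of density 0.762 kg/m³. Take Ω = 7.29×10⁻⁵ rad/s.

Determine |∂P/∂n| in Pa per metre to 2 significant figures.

Coriolis parameter at 30°N:
f = 2Ω sin φ = 2 × 7.29×10⁻⁵ × sin 30° = 7.29×10⁻⁵ s⁻¹
Wind speed in SI: 79.7 knots = 41.0 m/s
Geostrophic balance rearranged: |∂P/∂n| = f ρ V_g
|∂P/∂n| = 7.29×10⁻⁵ × 0.762 × 41.0 = 2.28×10⁻³ Pa/m

2.3×10⁻³ Pa/m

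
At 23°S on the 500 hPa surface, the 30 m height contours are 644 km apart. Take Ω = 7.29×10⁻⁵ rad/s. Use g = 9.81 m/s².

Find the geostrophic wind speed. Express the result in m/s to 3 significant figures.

8.02 m/s

Coriolis parameter at 23°S:
f = 2Ω sin φ = 2 × 7.29×10⁻⁵ × sin 23° = 5.70×10⁻⁵ s⁻¹
Height gradient: |∂Z/∂n| = 30 m / 644000 m = 4.66×10⁻⁵
On a pressure surface, geostrophic balance gives V_g = (g/f)|∂Z/∂n|:
V_g = 9.81 × 4.66×10⁻⁵ / 5.70×10⁻⁵ = 8.02 m/s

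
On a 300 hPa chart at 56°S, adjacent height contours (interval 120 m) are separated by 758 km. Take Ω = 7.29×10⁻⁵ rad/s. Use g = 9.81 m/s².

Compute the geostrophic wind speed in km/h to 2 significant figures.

46 km/h

Coriolis parameter at 56°S:
f = 2Ω sin φ = 2 × 7.29×10⁻⁵ × sin 56° = 1.21×10⁻⁴ s⁻¹
Height gradient: |∂Z/∂n| = 120 m / 758000 m = 1.58×10⁻⁴
On a pressure surface, geostrophic balance gives V_g = (g/f)|∂Z/∂n|:
V_g = 9.81 × 1.58×10⁻⁴ / 1.21×10⁻⁴ = 12.8 m/s
Converting: 12.8 m/s × 3.6 = 46 km/h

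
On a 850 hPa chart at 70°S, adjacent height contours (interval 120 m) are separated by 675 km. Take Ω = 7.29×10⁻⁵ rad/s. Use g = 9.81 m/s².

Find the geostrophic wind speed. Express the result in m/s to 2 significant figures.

Coriolis parameter at 70°S:
f = 2Ω sin φ = 2 × 7.29×10⁻⁵ × sin 70° = 1.37×10⁻⁴ s⁻¹
Height gradient: |∂Z/∂n| = 120 m / 675000 m = 1.78×10⁻⁴
On a pressure surface, geostrophic balance gives V_g = (g/f)|∂Z/∂n|:
V_g = 9.81 × 1.78×10⁻⁴ / 1.37×10⁻⁴ = 12.7 m/s

13 m/s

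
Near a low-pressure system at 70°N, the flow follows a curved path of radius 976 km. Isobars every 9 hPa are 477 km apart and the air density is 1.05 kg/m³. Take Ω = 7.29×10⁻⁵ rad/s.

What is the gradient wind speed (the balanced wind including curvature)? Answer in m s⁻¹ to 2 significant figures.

Coriolis parameter at 70°N:
f = 2Ω sin φ = 2 × 7.29×10⁻⁵ × sin 70° = 1.37×10⁻⁴ s⁻¹
Pressure gradient: |∂P/∂n| = 900 Pa / 477000 m = 1.89×10⁻³ Pa/m
Geostrophic speed: V_g = |∂P/∂n|/(fρ) = 1.89×10⁻³/(1.37×10⁻⁴ × 1.05) = 13.1 m/s
Around a low, centrifugal force acts outward with Coriolis, so pressure-gradient force balances both:
(1/ρ)|∂P/∂n| = fV + V²/R  →  V² + fR·V − fR·V_g = 0
With fR = 1.37×10⁻⁴ × 976×10³ m = 134 m/s:
V = [−fR + √((fR)² + 4 fR V_g)]/2 = [−134 + √(134² + 4×134×13.1)]/2 = 12 m/s
Subgeostrophic (V < V_g = 13.1 m/s), as expected around a low.

12 m s⁻¹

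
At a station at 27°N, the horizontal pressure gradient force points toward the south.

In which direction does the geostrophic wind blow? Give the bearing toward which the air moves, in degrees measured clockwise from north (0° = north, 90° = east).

The pressure-gradient force points toward the south (bearing 180°).
Geostrophic balance: in the Northern Hemisphere the Coriolis force deflects motion to the right, so the geostrophic wind blows 90° to the right of the pressure-gradient force (low pressure on the left).
Rotating 180° by 90° clockwise gives 270° — the wind blows toward the west.

270°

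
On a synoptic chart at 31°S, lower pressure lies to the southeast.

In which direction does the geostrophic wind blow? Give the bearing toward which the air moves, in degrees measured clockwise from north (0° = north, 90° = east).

045°

The pressure-gradient force points toward the southeast (bearing 135°).
Geostrophic balance: in the Southern Hemisphere the Coriolis force deflects motion to the left, so the geostrophic wind blows 90° to the left of the pressure-gradient force (low pressure on the right).
Rotating 135° by 90° counterclockwise gives 045° — the wind blows toward the northeast.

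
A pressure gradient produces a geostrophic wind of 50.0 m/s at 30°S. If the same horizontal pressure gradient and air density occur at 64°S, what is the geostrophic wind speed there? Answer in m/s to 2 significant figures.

28 m/s

With the same pressure gradient and density, V_g ∝ 1/f ∝ 1/sin φ.
V₂ = V₁ · sin φ₁ / sin φ₂ = 50.0 × sin 30° / sin 64°
V₂ = 50.0 × 0.5000/0.8988 = 28 m/s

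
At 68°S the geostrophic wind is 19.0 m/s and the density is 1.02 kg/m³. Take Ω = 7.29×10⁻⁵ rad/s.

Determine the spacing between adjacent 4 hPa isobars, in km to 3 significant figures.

Coriolis parameter at 68°S:
f = 2Ω sin φ = 2 × 7.29×10⁻⁵ × sin 68° = 1.35×10⁻⁴ s⁻¹
Geostrophic balance rearranged: |∂P/∂n| = f ρ V_g
|∂P/∂n| = 1.35×10⁻⁴ × 1.02 × 19.0 = 2.62×10⁻³ Pa/m
Isobar spacing: Δn = ΔP/|∂P/∂n| = 400 Pa / 2.62×10⁻³ Pa/m = 152680 m ≈ 153 km

153 km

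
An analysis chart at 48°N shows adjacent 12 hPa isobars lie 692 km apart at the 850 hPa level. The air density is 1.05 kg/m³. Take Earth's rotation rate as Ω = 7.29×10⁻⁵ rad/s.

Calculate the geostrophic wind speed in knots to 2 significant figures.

Coriolis parameter at 48°N:
f = 2Ω sin φ = 2 × 7.29×10⁻⁵ × sin 48° = 1.08×10⁻⁴ s⁻¹
Pressure gradient: |∂P/∂n| = 1200 Pa / 692000 m = 1.73×10⁻³ Pa/m
Geostrophic balance (pressure-gradient force = Coriolis force):
V_g = (1/(fρ)) |∂P/∂n| = 1.73×10⁻³ / (1.08×10⁻⁴ × 1.05) = 15.2 m/s
Converting: 15.2 m/s × 1.944 = 30 knots

30 knots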